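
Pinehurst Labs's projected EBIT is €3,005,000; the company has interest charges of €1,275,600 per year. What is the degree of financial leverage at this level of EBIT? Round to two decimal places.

1.74

Interest = €1,275,600.00.
DFL = EBIT ÷ (EBIT − I) = €3,005,000 ÷ (€3,005,000 − €1,275,600.00) = €3,005,000 ÷ €1,729,400.00 = 1.7376.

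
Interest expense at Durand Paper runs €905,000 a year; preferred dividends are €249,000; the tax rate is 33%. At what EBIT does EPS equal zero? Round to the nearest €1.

Preferred dividends are paid after tax, so their pre-tax equivalent is €249,000 ÷ (1 − 0.33) = €371,641.79.
Financial break-even EBIT = interest + D_p ÷ (1 − t) = €905,000 + €371,641.79 = €1,276,641.79.

€1,276,642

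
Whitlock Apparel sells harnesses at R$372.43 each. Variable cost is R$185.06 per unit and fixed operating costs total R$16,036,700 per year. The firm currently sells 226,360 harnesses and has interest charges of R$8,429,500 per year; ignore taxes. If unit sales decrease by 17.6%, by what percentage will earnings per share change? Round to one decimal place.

Total contribution margin = 226,360 × R$187.37 = R$42,413,073.20.
Subtracting fixed costs: EBIT = R$42,413,073.20 − R$16,036,700 = R$26,376,373.20.
Interest = R$8,429,500.00, so EBIT − I = R$17,946,873.20.
Degree of combined leverage = contribution ÷ (EBIT − I) = R$42,413,073.20 ÷ R$17,946,873.20 = 2.3633.
EPS therefore changes by 2.3633 × (-17.6%) = -41.6%.

-41.6%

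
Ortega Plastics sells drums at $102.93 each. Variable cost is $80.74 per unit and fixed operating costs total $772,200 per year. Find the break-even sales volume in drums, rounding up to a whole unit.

34,800 drums

Each unit contributes $102.93 − $80.74 = $22.19.
Units to break even: $772,200 ÷ $22.19 = 34,799.46, rounded up to 34,800.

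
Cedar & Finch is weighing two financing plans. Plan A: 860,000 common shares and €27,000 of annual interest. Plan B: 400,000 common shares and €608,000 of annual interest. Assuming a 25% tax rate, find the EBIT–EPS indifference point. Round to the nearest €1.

€1,113,217

Set EPS_A = EPS_B: (EBIT − €27,000)(1 − 0.25) ÷ 860,000 = (EBIT − €608,000)(1 − 0.25) ÷ 400,000.
The (1 − t) factor cancels: (EBIT − 27,000) × 400,000 = (EBIT − 608,000) × 860,000.
Solving, EBIT = (608,000·860,000 − 27,000·400,000) / (860,000 − 400,000) = 512,080,000,000 / 460,000 = 1,113,217.39.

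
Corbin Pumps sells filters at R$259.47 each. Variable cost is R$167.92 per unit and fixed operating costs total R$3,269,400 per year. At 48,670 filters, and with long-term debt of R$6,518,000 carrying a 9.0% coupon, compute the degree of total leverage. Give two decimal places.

Contribution at this volume is 48,670 × R$91.55 = R$4,455,738.50.
Operating income = contribution − fixed costs = R$4,455,738.50 − R$3,269,400 = R$1,186,338.50. Interest = R$586,620.00, so EBIT − I = R$599,718.50.
DCL = contribution ÷ (EBIT − I) = R$4,455,738.50 ÷ R$599,718.50 = 7.4297.

7.43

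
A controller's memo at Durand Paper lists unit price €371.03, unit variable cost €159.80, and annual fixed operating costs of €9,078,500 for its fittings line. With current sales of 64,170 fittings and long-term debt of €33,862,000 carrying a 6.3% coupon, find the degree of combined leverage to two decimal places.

Total contribution margin = 64,170 × €211.23 = €13,554,629.10.
Subtracting fixed costs: EBIT = €13,554,629.10 − €9,078,500 = €4,476,129.10. Interest = €2,133,306.00, so EBIT − I = €2,342,823.10.
DCL = contribution ÷ (EBIT − I) = €13,554,629.10 ÷ €2,342,823.10 = 5.7856.

5.79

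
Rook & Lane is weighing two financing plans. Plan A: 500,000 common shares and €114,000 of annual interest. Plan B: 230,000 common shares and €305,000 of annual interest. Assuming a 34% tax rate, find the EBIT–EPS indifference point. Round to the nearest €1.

At indifference, (EBIT − 114,000)(1 − t)/500,000 = (EBIT − 305,000)(1 − t)/230,000.
Cancelling (1 − t) and cross-multiplying: 230,000·(EBIT − 114,000) = 500,000·(EBIT − 305,000).
EBIT × (500,000 − 230,000) = 305,000 × 500,000 − 114,000 × 230,000 = 126,280,000,000, so EBIT = 126,280,000,000 ÷ 270,000 = 467,703.70.

€467,704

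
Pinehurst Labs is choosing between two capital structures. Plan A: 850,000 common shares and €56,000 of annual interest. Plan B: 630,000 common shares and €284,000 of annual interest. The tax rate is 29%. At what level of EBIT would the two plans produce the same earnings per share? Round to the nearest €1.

Set EPS_A = EPS_B: (EBIT − €56,000)(1 − 0.29) ÷ 850,000 = (EBIT − €284,000)(1 − 0.29) ÷ 630,000.
Cancelling (1 − t) and cross-multiplying: 630,000·(EBIT − 56,000) = 850,000·(EBIT − 284,000).
EBIT × (850,000 − 630,000) = 284,000 × 850,000 − 56,000 × 630,000 = 206,120,000,000, so EBIT = 206,120,000,000 ÷ 220,000 = 936,909.09.

€936,909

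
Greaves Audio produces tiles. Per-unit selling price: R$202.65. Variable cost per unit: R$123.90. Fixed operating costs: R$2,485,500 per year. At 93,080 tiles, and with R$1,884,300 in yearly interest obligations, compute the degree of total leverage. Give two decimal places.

At 93,080 units, contribution = 93,080 × R$78.75 = R$7,330,050.00.
EBIT = R$7,330,050.00 − R$2,485,500 = R$4,844,550.00. Interest = R$1,884,300.00.
DOL = R$7,330,050.00 ÷ R$4,844,550.00 = 1.5131; DFL = R$4,844,550.00 ÷ R$2,960,250.00 = 1.6365.
Combined leverage = 1.5131 × 1.6365 = 2.4762.

2.48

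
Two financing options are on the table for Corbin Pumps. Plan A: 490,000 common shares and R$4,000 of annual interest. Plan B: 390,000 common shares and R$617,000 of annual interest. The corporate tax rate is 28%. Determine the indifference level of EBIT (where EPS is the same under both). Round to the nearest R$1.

R$3,007,700

Set EPS_A = EPS_B: (EBIT − R$4,000)(1 − 0.28) ÷ 490,000 = (EBIT − R$617,000)(1 − 0.28) ÷ 390,000.
Cancelling (1 − t) and cross-multiplying: 390,000·(EBIT − 4,000) = 490,000·(EBIT − 617,000).
EBIT × (490,000 − 390,000) = 617,000 × 490,000 − 4,000 × 390,000 = 300,770,000,000, so EBIT = 300,770,000,000 ÷ 100,000 = 3,007,700.00.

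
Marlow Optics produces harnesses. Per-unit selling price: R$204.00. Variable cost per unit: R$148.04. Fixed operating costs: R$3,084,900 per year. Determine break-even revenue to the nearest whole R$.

CM per unit = R$204.00 − R$148.04 = R$55.96; CM ratio = R$55.96 / R$204.00 = 0.2743.
Break-even revenue = fixed costs × price ÷ CM = R$3,084,900 × R$204.00 ÷ R$55.96 = R$11,245,883.

R$11,245,883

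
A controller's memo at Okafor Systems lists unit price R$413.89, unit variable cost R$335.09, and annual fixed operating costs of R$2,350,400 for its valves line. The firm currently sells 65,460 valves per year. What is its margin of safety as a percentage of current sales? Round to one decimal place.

Unit CM = price − variable cost = R$413.89 − R$335.09 = R$78.80. Break-even units = R$2,350,400 ÷ R$78.80 = 29,827.41; break-even revenue = 29,827.41 × R$413.89 = R$12,345,267.21.
Current sales = 65,460 × R$413.89 = R$27,093,239.40.
Margin of safety = (R$27,093,239.40 − R$12,345,267.21) ÷ R$27,093,239.40 = 54.4%.

54.4%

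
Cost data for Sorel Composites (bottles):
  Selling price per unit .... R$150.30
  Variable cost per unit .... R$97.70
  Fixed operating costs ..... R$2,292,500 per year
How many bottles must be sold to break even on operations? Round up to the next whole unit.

Unit CM = price − variable cost = R$150.30 − R$97.70 = R$52.60.
Units to break even: R$2,292,500 ÷ R$52.60 = 43,583.65, rounded up to 43,584.

43,584 bottles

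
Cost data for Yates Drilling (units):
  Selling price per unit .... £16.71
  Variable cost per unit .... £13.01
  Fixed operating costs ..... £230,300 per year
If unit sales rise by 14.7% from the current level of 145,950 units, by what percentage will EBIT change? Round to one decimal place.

+25.6%

At 145,950 units, contribution = 145,950 × £3.70 = £540,015.00.
Subtracting fixed costs: EBIT = £540,015.00 − £230,300 = £309,715.00.
DOL = contribution ÷ EBIT = £540,015.00 ÷ £309,715.00 = 1.7436.
%ΔEBIT = DOL × %ΔSales = 1.7436 × +14.7% = +25.6%.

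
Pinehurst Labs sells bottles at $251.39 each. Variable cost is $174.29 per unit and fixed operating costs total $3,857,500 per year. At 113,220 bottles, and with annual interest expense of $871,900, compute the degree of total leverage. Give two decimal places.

At 113,220 units, contribution = 113,220 × $77.10 = $8,729,262.00.
Operating income = contribution − fixed costs = $8,729,262.00 − $3,857,500 = $4,871,762.00. Interest = $871,900.00.
DOL = $8,729,262.00 ÷ $4,871,762.00 = 1.7918; DFL = $4,871,762.00 ÷ $3,999,862.00 = 1.2180.
Combined leverage = 1.7918 × 1.2180 = 2.1824.

2.18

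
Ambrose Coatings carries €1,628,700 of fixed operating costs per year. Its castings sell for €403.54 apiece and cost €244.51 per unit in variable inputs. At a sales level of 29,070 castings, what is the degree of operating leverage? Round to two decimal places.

Contribution at this volume is 29,070 × €159.03 = €4,623,002.10.
Subtracting fixed costs: EBIT = €4,623,002.10 − €1,628,700 = €2,994,302.10.
Degree of operating leverage = €4,623,002.10 / €2,994,302.10 = 1.5439.

1.54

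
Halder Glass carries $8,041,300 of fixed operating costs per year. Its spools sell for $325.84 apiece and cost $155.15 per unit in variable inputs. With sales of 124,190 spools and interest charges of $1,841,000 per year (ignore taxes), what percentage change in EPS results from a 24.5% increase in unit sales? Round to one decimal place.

+45.9%

Contribution at this volume is 124,190 × $170.69 = $21,197,991.10.
EBIT = $21,197,991.10 − $8,041,300 = $13,156,691.10.
Interest = $1,841,000.00, so EBIT − I = $11,315,691.10.
Degree of combined leverage = contribution ÷ (EBIT − I) = $21,197,991.10 ÷ $11,315,691.10 = 1.8733.
%ΔEPS = DCL × %ΔSales = 1.8733 × +24.5% = +45.9%.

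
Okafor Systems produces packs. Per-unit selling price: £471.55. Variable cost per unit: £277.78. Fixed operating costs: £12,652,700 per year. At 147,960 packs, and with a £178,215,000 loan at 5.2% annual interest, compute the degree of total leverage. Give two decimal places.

4.25

At 147,960 units, contribution = 147,960 × £193.77 = £28,670,209.20.
Operating income = contribution − fixed costs = £28,670,209.20 − £12,652,700 = £16,017,509.20. Interest = £9,267,180.00.
DOL = £28,670,209.20 ÷ £16,017,509.20 = 1.7899; DFL = £16,017,509.20 ÷ £6,750,329.20 = 2.3728.
Combined leverage = 1.7899 × 2.3728 = 4.2471.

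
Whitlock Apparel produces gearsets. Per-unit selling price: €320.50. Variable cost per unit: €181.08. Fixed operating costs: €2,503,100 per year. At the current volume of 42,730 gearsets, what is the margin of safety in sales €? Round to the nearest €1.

Each unit contributes €320.50 − €181.08 = €139.42. Break-even units = €2,503,100 ÷ €139.42 = 17,953.67; break-even revenue = 17,953.67 × €320.50 = €5,754,149.69.
Current sales = 42,730 × €320.50 = €13,694,965.00.
Margin of safety = €13,694,965.00 − €5,754,149.69 = €7,940,815.

€7,940,815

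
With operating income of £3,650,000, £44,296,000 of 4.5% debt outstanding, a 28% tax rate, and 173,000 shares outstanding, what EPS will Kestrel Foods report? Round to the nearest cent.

Pre-tax income = £3,650,000 − £1,993,320.00 = £1,656,680.00.
After tax at 28%: net income = £1,656,680.00 × 0.72 = £1,192,809.60.
Per share: £1,192,809.60 / 173,000 shares = £6.89.

£6.89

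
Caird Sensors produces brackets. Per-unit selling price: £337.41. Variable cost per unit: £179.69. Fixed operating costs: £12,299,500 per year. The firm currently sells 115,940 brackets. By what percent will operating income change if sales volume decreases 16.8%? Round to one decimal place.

Contribution at this volume is 115,940 × £157.72 = £18,286,056.80.
Subtracting fixed costs: EBIT = £18,286,056.80 − £12,299,500 = £5,986,556.80.
So DOL = total CM / EBIT = £18,286,056.80 / £5,986,556.80 = 3.0545.
Operating income changes by 3.0545 × -16.8% = -51.3%.

-51.3%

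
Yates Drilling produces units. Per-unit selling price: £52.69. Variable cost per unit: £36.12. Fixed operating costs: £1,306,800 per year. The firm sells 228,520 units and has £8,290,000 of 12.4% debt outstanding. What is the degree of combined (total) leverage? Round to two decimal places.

2.61

Contribution at this volume is 228,520 × £16.57 = £3,786,576.40.
Subtracting fixed costs: EBIT = £3,786,576.40 − £1,306,800 = £2,479,776.40. Interest = £1,027,960.00, so EBIT − I = £1,451,816.40.
Degree of total leverage = total CM / (EBIT − interest) = £3,786,576.40 / £1,451,816.40 = 2.6082.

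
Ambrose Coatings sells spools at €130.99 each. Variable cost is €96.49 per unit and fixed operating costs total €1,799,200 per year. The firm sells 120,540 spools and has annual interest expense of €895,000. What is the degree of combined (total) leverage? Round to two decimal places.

2.84

Contribution at this volume is 120,540 × €34.50 = €4,158,630.00.
EBIT = €4,158,630.00 − €1,799,200 = €2,359,430.00. Interest = €895,000.00, so EBIT − I = €1,464,430.00.
DCL = contribution ÷ (EBIT − I) = €4,158,630.00 ÷ €1,464,430.00 = 2.8398.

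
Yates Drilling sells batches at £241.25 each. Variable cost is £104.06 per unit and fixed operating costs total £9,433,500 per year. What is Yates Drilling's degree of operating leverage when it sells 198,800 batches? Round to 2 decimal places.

Contribution at this volume is 198,800 × £137.19 = £27,273,372.00.
Operating income = contribution − fixed costs = £27,273,372.00 − £9,433,500 = £17,839,872.00.
DOL = contribution ÷ EBIT = £27,273,372.00 ÷ £17,839,872.00 = 1.5288.

1.53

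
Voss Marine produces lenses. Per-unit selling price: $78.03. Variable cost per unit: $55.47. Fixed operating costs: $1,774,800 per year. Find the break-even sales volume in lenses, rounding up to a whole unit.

Contribution margin per unit = $78.03 − $55.47 = $22.56.
Break-even volume = fixed costs ÷ CM per unit = $1,774,800 ÷ $22.56 = 78,670.21, so 78,671 lenses.

78,671 lenses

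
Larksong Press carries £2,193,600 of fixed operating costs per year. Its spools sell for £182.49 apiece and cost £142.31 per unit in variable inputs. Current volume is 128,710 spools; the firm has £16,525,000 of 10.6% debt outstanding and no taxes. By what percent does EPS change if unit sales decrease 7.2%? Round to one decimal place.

Contribution at this volume is 128,710 × £40.18 = £5,171,567.80.
Operating income = contribution − fixed costs = £5,171,567.80 − £2,193,600 = £2,977,967.80.
Interest = £1,751,650.00, so EBIT − I = £1,226,317.80.
Degree of combined leverage = contribution ÷ (EBIT − I) = £5,171,567.80 ÷ £1,226,317.80 = 4.2172.
%ΔEPS = DCL × %ΔSales = 4.2172 × -7.2% = -30.4%.

-30.4%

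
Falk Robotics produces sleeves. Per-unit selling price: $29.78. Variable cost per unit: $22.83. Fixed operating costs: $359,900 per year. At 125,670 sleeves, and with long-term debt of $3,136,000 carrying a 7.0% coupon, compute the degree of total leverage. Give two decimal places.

2.97

Total contribution margin = 125,670 × $6.95 = $873,406.50.
Subtracting fixed costs: EBIT = $873,406.50 − $359,900 = $513,506.50. Interest = $219,520.00.
DOL = $873,406.50 ÷ $513,506.50 = 1.7009; DFL = $513,506.50 ÷ $293,986.50 = 1.7467.
DCL = DOL × DFL = 1.7009 × 1.7467 = 2.9710.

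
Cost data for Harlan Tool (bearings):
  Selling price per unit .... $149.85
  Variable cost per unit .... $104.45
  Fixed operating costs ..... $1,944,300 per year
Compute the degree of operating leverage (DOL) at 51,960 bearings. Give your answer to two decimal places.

5.69

At 51,960 units, contribution = 51,960 × $45.40 = $2,358,984.00.
Operating income = contribution − fixed costs = $2,358,984.00 − $1,944,300 = $414,684.00.
DOL = contribution ÷ EBIT = $2,358,984.00 ÷ $414,684.00 = 5.6886.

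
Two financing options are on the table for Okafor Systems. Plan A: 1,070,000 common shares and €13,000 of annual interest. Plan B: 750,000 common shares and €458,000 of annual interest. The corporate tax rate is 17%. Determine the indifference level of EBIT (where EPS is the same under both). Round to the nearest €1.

Set EPS_A = EPS_B: (EBIT − €13,000)(1 − 0.17) ÷ 1,070,000 = (EBIT − €458,000)(1 − 0.17) ÷ 750,000.
Cancelling (1 − t) and cross-multiplying: 750,000·(EBIT − 13,000) = 1,070,000·(EBIT − 458,000).
EBIT × (1,070,000 − 750,000) = 458,000 × 1,070,000 − 13,000 × 750,000 = 480,310,000,000, so EBIT = 480,310,000,000 ÷ 320,000 = 1,500,968.75.

€1,500,969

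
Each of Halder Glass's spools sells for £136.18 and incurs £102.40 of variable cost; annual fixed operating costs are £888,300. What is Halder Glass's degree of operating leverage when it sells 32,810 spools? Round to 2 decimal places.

At 32,810 units, contribution = 32,810 × £33.78 = £1,108,321.80.
EBIT = £1,108,321.80 − £888,300 = £220,021.80.
Degree of operating leverage = £1,108,321.80 / £220,021.80 = 5.0373.

5.04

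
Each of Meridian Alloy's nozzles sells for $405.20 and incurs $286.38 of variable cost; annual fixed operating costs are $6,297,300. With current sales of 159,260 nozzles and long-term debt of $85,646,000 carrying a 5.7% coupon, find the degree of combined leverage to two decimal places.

At 159,260 units, contribution = 159,260 × $118.82 = $18,923,273.20.
Operating income = contribution − fixed costs = $18,923,273.20 − $6,297,300 = $12,625,973.20. Interest = $4,881,822.00.
DOL = $18,923,273.20 ÷ $12,625,973.20 = 1.4988; DFL = $12,625,973.20 ÷ $7,744,151.20 = 1.6304.
Combined leverage = 1.4988 × 1.6304 = 2.4436.

2.44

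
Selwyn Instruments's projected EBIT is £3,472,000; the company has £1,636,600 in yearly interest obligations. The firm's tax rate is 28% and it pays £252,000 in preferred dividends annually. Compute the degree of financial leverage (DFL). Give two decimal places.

2.34

Interest = £1,636,600.00.
Preferred dividends grossed up pre-tax: £252,000 / (1 − 0.28) = £350,000.00.
DFL = EBIT ÷ [EBIT − I − D_p/(1−t)] = £3,472,000 ÷ [£3,472,000 − £1,636,600.00 − £350,000.00] = £3,472,000 ÷ £1,485,400.00 = 2.3374.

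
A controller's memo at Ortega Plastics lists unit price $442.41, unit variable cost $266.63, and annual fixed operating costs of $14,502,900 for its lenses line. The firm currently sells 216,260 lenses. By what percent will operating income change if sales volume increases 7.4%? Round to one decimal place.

Contribution at this volume is 216,260 × $175.78 = $38,014,182.80.
Operating income = contribution − fixed costs = $38,014,182.80 − $14,502,900 = $23,511,282.80.
So DOL = total CM / EBIT = $38,014,182.80 / $23,511,282.80 = 1.6168.
Operating income changes by 1.6168 × +7.4% = +12.0%.

+12.0%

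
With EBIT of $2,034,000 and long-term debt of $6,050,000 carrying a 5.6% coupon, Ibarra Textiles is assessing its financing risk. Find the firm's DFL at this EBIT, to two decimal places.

1.20

Annual interest charges come to $338,800.00.
DFL = EBIT ÷ (EBIT − I) = $2,034,000 ÷ ($2,034,000 − $338,800.00) = $2,034,000 ÷ $1,695,200.00 = 1.1999.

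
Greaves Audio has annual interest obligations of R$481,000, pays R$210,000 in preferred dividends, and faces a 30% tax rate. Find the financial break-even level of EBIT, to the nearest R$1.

R$781,000

Grossing the preferred dividend up to pre-tax terms: R$210,000 / (1 − 0.30) = R$300,000.00.
Financial break-even EBIT = interest + D_p ÷ (1 − t) = R$481,000 + R$300,000.00 = R$781,000.00.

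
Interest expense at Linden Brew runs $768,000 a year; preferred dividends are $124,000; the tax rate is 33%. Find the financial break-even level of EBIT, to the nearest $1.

Preferred dividends are paid after tax, so their pre-tax equivalent is $124,000 ÷ (1 − 0.33) = $185,074.63.
EPS = 0 when EBIT covers interest plus the pre-tax preferred burden: $768,000 + $185,074.63 = $953,074.63.

$953,075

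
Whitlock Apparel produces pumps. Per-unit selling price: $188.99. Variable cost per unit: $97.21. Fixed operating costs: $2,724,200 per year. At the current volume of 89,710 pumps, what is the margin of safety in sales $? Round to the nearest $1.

Each unit contributes $188.99 − $97.21 = $91.78. Break-even units = $2,724,200 ÷ $91.78 = 29,681.85; break-even revenue = 29,681.85 × $188.99 = $5,609,572.43.
Actual sales revenue = 89,710 × $188.99 = $16,954,292.90.
Margin of safety = $16,954,292.90 − $5,609,572.43 = $11,344,720.

$11,344,720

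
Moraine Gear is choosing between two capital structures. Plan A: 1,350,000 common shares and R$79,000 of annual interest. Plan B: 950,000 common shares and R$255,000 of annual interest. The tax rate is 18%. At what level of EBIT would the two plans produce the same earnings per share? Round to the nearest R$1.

R$673,000

Set EPS_A = EPS_B: (EBIT − R$79,000)(1 − 0.18) ÷ 1,350,000 = (EBIT − R$255,000)(1 − 0.18) ÷ 950,000.
The (1 − t) factor cancels: (EBIT − 79,000) × 950,000 = (EBIT − 255,000) × 1,350,000.
Solving, EBIT = (255,000·1,350,000 − 79,000·950,000) / (1,350,000 − 950,000) = 269,200,000,000 / 400,000 = 673,000.00.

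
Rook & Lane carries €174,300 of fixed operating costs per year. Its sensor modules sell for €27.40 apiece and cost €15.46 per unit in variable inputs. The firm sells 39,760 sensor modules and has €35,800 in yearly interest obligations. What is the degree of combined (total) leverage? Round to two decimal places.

1.79

Contribution at this volume is 39,760 × €11.94 = €474,734.40.
EBIT = €474,734.40 − €174,300 = €300,434.40. Interest = €35,800.00.
DOL = €474,734.40 ÷ €300,434.40 = 1.5802; DFL = €300,434.40 ÷ €264,634.40 = 1.1353.
Combined leverage = 1.5802 × 1.1353 = 1.7940.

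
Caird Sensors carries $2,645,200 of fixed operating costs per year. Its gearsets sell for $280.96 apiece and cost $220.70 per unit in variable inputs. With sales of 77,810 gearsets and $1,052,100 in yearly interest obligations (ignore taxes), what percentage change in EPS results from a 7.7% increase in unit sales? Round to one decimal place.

+36.4%

At 77,810 units, contribution = 77,810 × $60.26 = $4,688,830.60.
Subtracting fixed costs: EBIT = $4,688,830.60 − $2,645,200 = $2,043,630.60.
Interest = $1,052,100.00, so EBIT − I = $991,530.60.
Degree of combined leverage = contribution ÷ (EBIT − I) = $4,688,830.60 ÷ $991,530.60 = 4.7289.
EPS therefore changes by 4.7289 × (+7.7%) = +36.4%.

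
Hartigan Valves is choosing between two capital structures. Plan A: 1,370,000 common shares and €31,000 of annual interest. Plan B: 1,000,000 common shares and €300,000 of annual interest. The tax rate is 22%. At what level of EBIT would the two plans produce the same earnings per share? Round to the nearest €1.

€1,027,027

At indifference, (EBIT − 31,000)(1 − t)/1,370,000 = (EBIT − 300,000)(1 − t)/1,000,000.
The (1 − t) factor cancels: (EBIT − 31,000) × 1,000,000 = (EBIT − 300,000) × 1,370,000.
EBIT × (1,370,000 − 1,000,000) = 300,000 × 1,370,000 − 31,000 × 1,000,000 = 380,000,000,000, so EBIT = 380,000,000,000 ÷ 370,000 = 1,027,027.03.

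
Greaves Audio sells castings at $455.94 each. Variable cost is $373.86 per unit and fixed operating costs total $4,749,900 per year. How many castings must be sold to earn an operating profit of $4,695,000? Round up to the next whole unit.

115,070 castings

Unit CM = price − variable cost = $455.94 − $373.86 = $82.08.
Need Q such that Q × $82.08 − $4,749,900 = $4,695,000, i.e. Q = $9,444,900 / $82.08 = 115,069.44 → 115,070.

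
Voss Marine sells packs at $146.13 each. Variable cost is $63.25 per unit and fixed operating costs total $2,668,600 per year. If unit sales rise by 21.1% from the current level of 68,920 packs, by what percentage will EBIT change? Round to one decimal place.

At 68,920 units, contribution = 68,920 × $82.88 = $5,712,089.60.
EBIT = $5,712,089.60 − $2,668,600 = $3,043,489.60.
So DOL = total CM / EBIT = $5,712,089.60 / $3,043,489.60 = 1.8768.
So EBIT moves 1.8768 × (+21.1%) = +39.6%.

+39.6%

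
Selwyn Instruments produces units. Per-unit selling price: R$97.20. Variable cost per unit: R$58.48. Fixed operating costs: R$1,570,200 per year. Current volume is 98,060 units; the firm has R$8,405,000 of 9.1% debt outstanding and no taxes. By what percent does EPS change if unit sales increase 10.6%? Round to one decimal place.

+27.5%

At 98,060 units, contribution = 98,060 × R$38.72 = R$3,796,883.20.
EBIT = R$3,796,883.20 − R$1,570,200 = R$2,226,683.20.
After interest of R$764,855.00, pre-tax earnings = R$1,461,828.20.
DCL = total CM / (EBIT − I) = R$3,796,883.20 / R$1,461,828.20 = 2.5974.
%ΔEPS = DCL × %ΔSales = 2.5974 × +10.6% = +27.5%.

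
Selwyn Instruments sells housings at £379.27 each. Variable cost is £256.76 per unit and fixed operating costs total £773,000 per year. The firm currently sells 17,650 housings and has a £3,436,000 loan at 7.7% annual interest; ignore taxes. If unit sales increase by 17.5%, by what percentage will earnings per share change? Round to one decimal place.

Total contribution margin = 17,650 × £122.51 = £2,162,301.50.
Subtracting fixed costs: EBIT = £2,162,301.50 − £773,000 = £1,389,301.50.
After interest of £264,572.00, pre-tax earnings = £1,124,729.50.
DCL = total CM / (EBIT − I) = £2,162,301.50 / £1,124,729.50 = 1.9225.
EPS therefore changes by 1.9225 × (+17.5%) = +33.6%.

+33.6%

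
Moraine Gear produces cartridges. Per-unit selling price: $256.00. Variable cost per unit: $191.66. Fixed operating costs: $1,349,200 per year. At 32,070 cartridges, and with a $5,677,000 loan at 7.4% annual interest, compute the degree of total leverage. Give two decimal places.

Contribution at this volume is 32,070 × $64.34 = $2,063,383.80.
EBIT = $2,063,383.80 − $1,349,200 = $714,183.80. Interest = $420,098.00.
DOL = $2,063,383.80 ÷ $714,183.80 = 2.8891; DFL = $714,183.80 ÷ $294,085.80 = 2.4285.
Combined leverage = 2.8891 × 2.4285 = 7.0162.

7.02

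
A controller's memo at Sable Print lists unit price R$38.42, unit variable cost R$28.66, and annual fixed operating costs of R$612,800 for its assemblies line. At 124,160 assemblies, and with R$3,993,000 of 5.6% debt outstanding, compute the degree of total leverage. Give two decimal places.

3.23

Total contribution margin = 124,160 × R$9.76 = R$1,211,801.60.
Operating income = contribution − fixed costs = R$1,211,801.60 − R$612,800 = R$599,001.60. Interest = R$223,608.00.
DOL = R$1,211,801.60 ÷ R$599,001.60 = 2.0230; DFL = R$599,001.60 ÷ R$375,393.60 = 1.5957.
DCL = DOL × DFL = 2.0230 × 1.5957 = 3.2281.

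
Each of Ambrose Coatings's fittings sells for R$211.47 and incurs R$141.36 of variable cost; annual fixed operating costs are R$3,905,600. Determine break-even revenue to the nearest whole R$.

CM per unit = R$211.47 − R$141.36 = R$70.11; CM ratio = R$70.11 / R$211.47 = 0.3315.
Break-even sales = FC ÷ CM ratio = R$3,905,600 × R$211.47 / R$70.11 = R$11,780,306.

R$11,780,306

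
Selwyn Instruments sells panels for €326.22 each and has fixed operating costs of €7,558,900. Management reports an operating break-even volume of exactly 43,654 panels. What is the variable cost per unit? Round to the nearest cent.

€153.07

Contribution per unit must be FC / Q = €7,558,900 / 43,654 = €173.1548.
Hence VC = price − CM = €326.22 − €173.1548 = €153.07.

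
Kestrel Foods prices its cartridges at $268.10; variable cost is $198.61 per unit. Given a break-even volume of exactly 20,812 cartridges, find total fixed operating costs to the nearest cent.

Each unit contributes $268.10 − $198.61 = $69.49.
Since BE = FC / CM, FC = 20,812 × $69.49 = $1,446,225.88.

$1,446,225.88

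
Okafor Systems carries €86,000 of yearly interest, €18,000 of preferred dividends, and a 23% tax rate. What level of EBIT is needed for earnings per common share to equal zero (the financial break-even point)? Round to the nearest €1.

€109,377

Grossing the preferred dividend up to pre-tax terms: €18,000 / (1 − 0.23) = €23,376.62.
EPS = 0 when EBIT covers interest plus the pre-tax preferred burden: €86,000 + €23,376.62 = €109,376.62.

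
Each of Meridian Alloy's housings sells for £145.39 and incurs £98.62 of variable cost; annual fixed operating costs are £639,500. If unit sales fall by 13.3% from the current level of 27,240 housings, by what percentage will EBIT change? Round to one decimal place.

-26.7%

Contribution at this volume is 27,240 × £46.77 = £1,274,014.80.
Operating income = contribution − fixed costs = £1,274,014.80 − £639,500 = £634,514.80.
Degree of operating leverage = £1,274,014.80 / £634,514.80 = 2.0079.
%ΔEBIT = DOL × %ΔSales = 2.0079 × -13.3% = -26.7%.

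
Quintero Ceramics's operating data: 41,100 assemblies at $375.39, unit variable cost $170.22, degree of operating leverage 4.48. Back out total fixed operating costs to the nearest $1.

Contribution at this volume is 41,100 × $205.17 = $8,432,487.00.
DOL = contribution / EBIT, so EBIT = $8,432,487.00 / 4.48 = $1,882,251.56.
Fixed costs = CM − EBIT = $8,432,487.00 − $1,882,251.56 = $6,550,235.

$6,550,235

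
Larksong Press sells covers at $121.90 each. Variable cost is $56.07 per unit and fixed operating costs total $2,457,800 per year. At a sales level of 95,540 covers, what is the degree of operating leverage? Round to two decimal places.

1.64

Total contribution margin = 95,540 × $65.83 = $6,289,398.20.
EBIT = $6,289,398.20 − $2,457,800 = $3,831,598.20.
DOL = contribution ÷ EBIT = $6,289,398.20 ÷ $3,831,598.20 = 1.6415.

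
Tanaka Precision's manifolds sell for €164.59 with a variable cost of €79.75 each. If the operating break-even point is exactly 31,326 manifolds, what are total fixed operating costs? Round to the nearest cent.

€2,657,697.84

Unit CM = price − variable cost = €164.59 − €79.75 = €84.84.
Since BE = FC / CM, FC = 31,326 × €84.84 = €2,657,697.84.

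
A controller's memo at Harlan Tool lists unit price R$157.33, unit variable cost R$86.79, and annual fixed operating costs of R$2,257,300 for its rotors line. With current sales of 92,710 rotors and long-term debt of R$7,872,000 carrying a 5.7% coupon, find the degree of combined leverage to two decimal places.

1.71

Contribution at this volume is 92,710 × R$70.54 = R$6,539,763.40.
EBIT = R$6,539,763.40 − R$2,257,300 = R$4,282,463.40. Interest = R$448,704.00.
DOL = R$6,539,763.40 ÷ R$4,282,463.40 = 1.5271; DFL = R$4,282,463.40 ÷ R$3,833,759.40 = 1.1170.
DCL = DOL × DFL = 1.5271 × 1.1170 = 1.7058.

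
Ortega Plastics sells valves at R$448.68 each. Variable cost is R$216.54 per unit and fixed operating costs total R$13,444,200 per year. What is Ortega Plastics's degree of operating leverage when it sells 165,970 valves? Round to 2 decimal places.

1.54

Contribution at this volume is 165,970 × R$232.14 = R$38,528,275.80.
Subtracting fixed costs: EBIT = R$38,528,275.80 − R$13,444,200 = R$25,084,075.80.
Degree of operating leverage = R$38,528,275.80 / R$25,084,075.80 = 1.5360.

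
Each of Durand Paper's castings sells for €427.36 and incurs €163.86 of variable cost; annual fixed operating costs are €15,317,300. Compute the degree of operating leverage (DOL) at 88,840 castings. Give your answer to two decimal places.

2.89

Contribution at this volume is 88,840 × €263.50 = €23,409,340.00.
Operating income = contribution − fixed costs = €23,409,340.00 − €15,317,300 = €8,092,040.00.
So DOL = total CM / EBIT = €23,409,340.00 / €8,092,040.00 = 2.8929.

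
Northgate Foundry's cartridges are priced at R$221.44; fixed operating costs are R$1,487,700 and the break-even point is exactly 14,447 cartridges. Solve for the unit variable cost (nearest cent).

R$118.46

Contribution per unit must be FC / Q = R$1,487,700 / 14,447 = R$102.9764.
Hence VC = price − CM = R$221.44 − R$102.9764 = R$118.46.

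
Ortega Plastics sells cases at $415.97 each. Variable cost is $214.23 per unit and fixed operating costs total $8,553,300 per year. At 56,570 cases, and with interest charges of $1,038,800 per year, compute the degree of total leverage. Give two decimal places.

6.27

Contribution at this volume is 56,570 × $201.74 = $11,412,431.80.
Operating income = contribution − fixed costs = $11,412,431.80 − $8,553,300 = $2,859,131.80. Interest = $1,038,800.00, so EBIT − I = $1,820,331.80.
DCL = contribution ÷ (EBIT − I) = $11,412,431.80 ÷ $1,820,331.80 = 6.2694.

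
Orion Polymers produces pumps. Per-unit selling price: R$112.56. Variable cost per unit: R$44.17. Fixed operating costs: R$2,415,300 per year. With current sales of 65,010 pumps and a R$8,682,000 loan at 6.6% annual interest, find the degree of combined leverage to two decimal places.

Contribution at this volume is 65,010 × R$68.39 = R$4,446,033.90.
Subtracting fixed costs: EBIT = R$4,446,033.90 − R$2,415,300 = R$2,030,733.90. Interest = R$573,012.00.
DOL = R$4,446,033.90 ÷ R$2,030,733.90 = 2.1894; DFL = R$2,030,733.90 ÷ R$1,457,721.90 = 1.3931.
DCL = DOL × DFL = 2.1894 × 1.3931 = 3.0501.

3.05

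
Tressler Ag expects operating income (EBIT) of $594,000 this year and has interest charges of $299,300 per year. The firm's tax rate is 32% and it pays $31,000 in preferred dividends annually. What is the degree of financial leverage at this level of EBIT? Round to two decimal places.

2.38

Annual interest charges come to $299,300.00.
Preferred dividends grossed up pre-tax: $31,000 / (1 − 0.32) = $45,588.24.
DFL = EBIT ÷ [EBIT − I − D_p/(1−t)] = $594,000 ÷ [$594,000 − $299,300.00 − $45,588.24] = $594,000 ÷ $249,111.76 = 2.3845.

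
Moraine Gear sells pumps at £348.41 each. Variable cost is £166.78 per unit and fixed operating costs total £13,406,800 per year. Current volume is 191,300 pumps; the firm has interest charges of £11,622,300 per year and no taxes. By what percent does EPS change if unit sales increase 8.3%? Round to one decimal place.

+29.7%

Total contribution margin = 191,300 × £181.63 = £34,745,819.00.
EBIT = £34,745,819.00 − £13,406,800 = £21,339,019.00.
After interest of £11,622,300.00, pre-tax earnings = £9,716,719.00.
DCL = total CM / (EBIT − I) = £34,745,819.00 / £9,716,719.00 = 3.5759.
EPS therefore changes by 3.5759 × (+8.3%) = +29.7%.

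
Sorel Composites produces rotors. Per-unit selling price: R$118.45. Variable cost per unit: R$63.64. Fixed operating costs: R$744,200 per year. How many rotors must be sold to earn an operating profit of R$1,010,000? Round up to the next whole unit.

Contribution margin per unit = R$118.45 − R$63.64 = R$54.81.
Need Q such that Q × R$54.81 − R$744,200 = R$1,010,000, i.e. Q = R$1,754,200 / R$54.81 = 32,005.11 → 32,006.

32,006 rotors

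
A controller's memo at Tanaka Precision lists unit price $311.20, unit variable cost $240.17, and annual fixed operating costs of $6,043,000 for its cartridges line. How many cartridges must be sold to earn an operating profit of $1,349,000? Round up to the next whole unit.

Unit CM = price − variable cost = $311.20 − $240.17 = $71.03.
Units = (FC + target) / CM = ($6,043,000 + $1,349,000) / $71.03 = 104,068.70, so 104,069 cartridges.

104,069 cartridges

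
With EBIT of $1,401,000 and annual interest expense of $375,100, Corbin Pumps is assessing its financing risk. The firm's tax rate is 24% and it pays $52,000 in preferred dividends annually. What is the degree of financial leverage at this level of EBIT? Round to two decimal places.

1.46

Annual interest charges come to $375,100.00.
Pre-tax preferred-dividend burden = $52,000 ÷ (1 − 0.24) = $68,421.05.
DFL = EBIT ÷ [EBIT − I − D_p/(1−t)] = $1,401,000 ÷ [$1,401,000 − $375,100.00 − $68,421.05] = $1,401,000 ÷ $957,478.95 = 1.4632.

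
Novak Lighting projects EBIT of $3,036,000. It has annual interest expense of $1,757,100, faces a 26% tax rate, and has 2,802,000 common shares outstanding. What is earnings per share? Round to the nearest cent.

Pre-tax income = $3,036,000 − $1,757,100.00 = $1,278,900.00.
After tax at 26%: net income = $1,278,900.00 × 0.74 = $946,386.00.
EPS = $946,386.00 ÷ 2,802,000 = $0.34.

$0.34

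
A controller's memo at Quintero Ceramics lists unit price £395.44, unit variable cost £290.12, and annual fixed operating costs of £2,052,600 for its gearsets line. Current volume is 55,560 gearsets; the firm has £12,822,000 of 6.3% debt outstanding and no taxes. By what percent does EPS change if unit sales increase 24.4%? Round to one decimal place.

+47.7%

At 55,560 units, contribution = 55,560 × £105.32 = £5,851,579.20.
Operating income = contribution − fixed costs = £5,851,579.20 − £2,052,600 = £3,798,979.20.
After interest of £807,786.00, pre-tax earnings = £2,991,193.20.
DCL = total CM / (EBIT − I) = £5,851,579.20 / £2,991,193.20 = 1.9563.
EPS therefore changes by 1.9563 × (+24.4%) = +47.7%.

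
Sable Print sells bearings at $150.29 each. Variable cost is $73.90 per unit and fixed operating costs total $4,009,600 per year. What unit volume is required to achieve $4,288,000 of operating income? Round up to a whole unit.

108,622 bearings

Each unit contributes $150.29 − $73.90 = $76.39.
Required volume = (fixed costs + target profit) ÷ CM = ($4,009,600 + $4,288,000) ÷ $76.39 = 108,621.55, so 108,622 bearings.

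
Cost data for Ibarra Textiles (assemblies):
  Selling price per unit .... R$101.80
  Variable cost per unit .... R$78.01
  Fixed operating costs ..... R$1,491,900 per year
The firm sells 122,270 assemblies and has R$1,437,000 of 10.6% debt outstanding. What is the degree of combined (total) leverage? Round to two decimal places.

Contribution at this volume is 122,270 × R$23.79 = R$2,908,803.30.
EBIT = R$2,908,803.30 − R$1,491,900 = R$1,416,903.30. Interest = R$152,322.00.
DOL = R$2,908,803.30 ÷ R$1,416,903.30 = 2.0529; DFL = R$1,416,903.30 ÷ R$1,264,581.30 = 1.1205.
Combined leverage = 2.0529 × 1.1205 = 2.3003.

2.30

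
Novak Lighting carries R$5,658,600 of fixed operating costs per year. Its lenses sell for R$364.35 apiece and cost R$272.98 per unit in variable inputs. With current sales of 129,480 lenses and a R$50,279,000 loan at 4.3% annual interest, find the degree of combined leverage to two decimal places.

Total contribution margin = 129,480 × R$91.37 = R$11,830,587.60.
EBIT = R$11,830,587.60 − R$5,658,600 = R$6,171,987.60. Interest = R$2,161,997.00, so EBIT − I = R$4,009,990.60.
Degree of total leverage = total CM / (EBIT − interest) = R$11,830,587.60 / R$4,009,990.60 = 2.9503.

2.95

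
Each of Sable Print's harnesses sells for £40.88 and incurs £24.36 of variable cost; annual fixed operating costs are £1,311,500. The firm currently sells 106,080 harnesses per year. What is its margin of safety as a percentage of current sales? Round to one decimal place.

Each unit contributes £40.88 − £24.36 = £16.52. Break-even units = £1,311,500 ÷ £16.52 = 79,388.62; break-even revenue = 79,388.62 × £40.88 = £3,245,406.78.
Actual sales revenue = 106,080 × £40.88 = £4,336,550.40.
Margin of safety = (£4,336,550.40 − £3,245,406.78) ÷ £4,336,550.40 = 25.2%.

25.2%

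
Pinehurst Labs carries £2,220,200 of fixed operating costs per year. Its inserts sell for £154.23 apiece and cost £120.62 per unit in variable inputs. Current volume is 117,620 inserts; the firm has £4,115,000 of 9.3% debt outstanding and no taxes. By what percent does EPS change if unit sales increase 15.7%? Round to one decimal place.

+46.0%

Contribution at this volume is 117,620 × £33.61 = £3,953,208.20.
Operating income = contribution − fixed costs = £3,953,208.20 − £2,220,200 = £1,733,008.20.
Interest = £382,695.00, so EBIT − I = £1,350,313.20.
Degree of combined leverage = contribution ÷ (EBIT − I) = £3,953,208.20 ÷ £1,350,313.20 = 2.9276.
%ΔEPS = DCL × %ΔSales = 2.9276 × +15.7% = +46.0%.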